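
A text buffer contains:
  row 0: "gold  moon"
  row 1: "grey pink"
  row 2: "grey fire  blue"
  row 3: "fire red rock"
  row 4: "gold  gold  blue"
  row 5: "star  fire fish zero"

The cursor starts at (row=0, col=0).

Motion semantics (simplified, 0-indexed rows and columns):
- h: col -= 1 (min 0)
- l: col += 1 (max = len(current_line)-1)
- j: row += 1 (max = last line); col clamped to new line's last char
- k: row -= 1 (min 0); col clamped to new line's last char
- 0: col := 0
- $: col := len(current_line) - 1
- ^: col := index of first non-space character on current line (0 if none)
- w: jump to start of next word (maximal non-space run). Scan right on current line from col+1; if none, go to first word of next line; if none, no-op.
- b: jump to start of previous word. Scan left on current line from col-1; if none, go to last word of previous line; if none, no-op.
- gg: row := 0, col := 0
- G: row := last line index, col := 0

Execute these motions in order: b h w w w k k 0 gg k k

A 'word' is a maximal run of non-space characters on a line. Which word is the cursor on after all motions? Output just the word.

Answer: gold

Derivation:
After 1 (b): row=0 col=0 char='g'
After 2 (h): row=0 col=0 char='g'
After 3 (w): row=0 col=6 char='m'
After 4 (w): row=1 col=0 char='g'
After 5 (w): row=1 col=5 char='p'
After 6 (k): row=0 col=5 char='_'
After 7 (k): row=0 col=5 char='_'
After 8 (0): row=0 col=0 char='g'
After 9 (gg): row=0 col=0 char='g'
After 10 (k): row=0 col=0 char='g'
After 11 (k): row=0 col=0 char='g'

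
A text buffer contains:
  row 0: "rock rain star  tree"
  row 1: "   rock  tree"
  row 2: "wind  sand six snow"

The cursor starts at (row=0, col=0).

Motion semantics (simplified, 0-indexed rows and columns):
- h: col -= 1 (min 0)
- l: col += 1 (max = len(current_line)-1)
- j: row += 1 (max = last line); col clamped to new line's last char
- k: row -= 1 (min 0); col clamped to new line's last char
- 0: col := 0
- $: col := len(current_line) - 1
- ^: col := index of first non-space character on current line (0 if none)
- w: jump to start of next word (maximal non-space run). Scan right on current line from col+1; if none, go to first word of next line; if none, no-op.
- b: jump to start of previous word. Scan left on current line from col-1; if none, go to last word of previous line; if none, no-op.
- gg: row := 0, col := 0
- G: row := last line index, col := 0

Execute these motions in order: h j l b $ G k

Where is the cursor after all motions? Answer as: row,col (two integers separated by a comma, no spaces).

After 1 (h): row=0 col=0 char='r'
After 2 (j): row=1 col=0 char='_'
After 3 (l): row=1 col=1 char='_'
After 4 (b): row=0 col=16 char='t'
After 5 ($): row=0 col=19 char='e'
After 6 (G): row=2 col=0 char='w'
After 7 (k): row=1 col=0 char='_'

Answer: 1,0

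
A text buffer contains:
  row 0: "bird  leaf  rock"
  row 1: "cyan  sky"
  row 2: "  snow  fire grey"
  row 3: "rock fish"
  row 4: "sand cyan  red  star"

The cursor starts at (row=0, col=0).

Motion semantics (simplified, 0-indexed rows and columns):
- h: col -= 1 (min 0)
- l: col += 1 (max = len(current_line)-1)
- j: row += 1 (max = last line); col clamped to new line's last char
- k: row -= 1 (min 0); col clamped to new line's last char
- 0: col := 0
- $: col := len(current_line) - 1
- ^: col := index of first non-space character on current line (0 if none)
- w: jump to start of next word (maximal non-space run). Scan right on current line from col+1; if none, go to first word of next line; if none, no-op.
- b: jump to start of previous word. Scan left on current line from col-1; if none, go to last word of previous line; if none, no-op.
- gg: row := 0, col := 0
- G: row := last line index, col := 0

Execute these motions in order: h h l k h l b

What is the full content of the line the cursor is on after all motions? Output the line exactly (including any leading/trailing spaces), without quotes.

After 1 (h): row=0 col=0 char='b'
After 2 (h): row=0 col=0 char='b'
After 3 (l): row=0 col=1 char='i'
After 4 (k): row=0 col=1 char='i'
After 5 (h): row=0 col=0 char='b'
After 6 (l): row=0 col=1 char='i'
After 7 (b): row=0 col=0 char='b'

Answer: bird  leaf  rock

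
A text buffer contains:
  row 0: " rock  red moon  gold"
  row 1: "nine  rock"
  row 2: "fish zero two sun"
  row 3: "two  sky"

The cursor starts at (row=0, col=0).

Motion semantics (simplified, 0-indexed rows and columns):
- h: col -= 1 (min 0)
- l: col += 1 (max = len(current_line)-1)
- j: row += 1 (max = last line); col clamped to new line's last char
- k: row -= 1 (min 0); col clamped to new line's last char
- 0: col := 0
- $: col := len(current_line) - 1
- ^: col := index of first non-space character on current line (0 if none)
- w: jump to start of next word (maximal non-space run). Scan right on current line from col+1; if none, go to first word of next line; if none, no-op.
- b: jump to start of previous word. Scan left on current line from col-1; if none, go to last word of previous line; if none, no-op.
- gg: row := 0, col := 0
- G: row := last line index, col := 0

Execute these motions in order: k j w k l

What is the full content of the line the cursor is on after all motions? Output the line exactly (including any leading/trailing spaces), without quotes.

Answer:  rock  red moon  gold

Derivation:
After 1 (k): row=0 col=0 char='_'
After 2 (j): row=1 col=0 char='n'
After 3 (w): row=1 col=6 char='r'
After 4 (k): row=0 col=6 char='_'
After 5 (l): row=0 col=7 char='r'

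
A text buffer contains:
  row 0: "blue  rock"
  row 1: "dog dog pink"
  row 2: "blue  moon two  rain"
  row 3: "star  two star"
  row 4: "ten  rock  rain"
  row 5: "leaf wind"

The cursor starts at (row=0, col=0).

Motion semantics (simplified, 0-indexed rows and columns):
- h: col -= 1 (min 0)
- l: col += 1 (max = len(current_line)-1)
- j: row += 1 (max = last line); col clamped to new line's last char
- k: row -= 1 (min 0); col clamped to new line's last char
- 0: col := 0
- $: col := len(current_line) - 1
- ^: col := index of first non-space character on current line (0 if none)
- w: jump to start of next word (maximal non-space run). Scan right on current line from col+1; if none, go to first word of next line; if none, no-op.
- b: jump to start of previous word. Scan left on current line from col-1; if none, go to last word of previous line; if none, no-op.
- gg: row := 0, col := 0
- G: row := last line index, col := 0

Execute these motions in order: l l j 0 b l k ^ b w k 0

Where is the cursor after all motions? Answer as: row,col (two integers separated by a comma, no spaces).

Answer: 0,0

Derivation:
After 1 (l): row=0 col=1 char='l'
After 2 (l): row=0 col=2 char='u'
After 3 (j): row=1 col=2 char='g'
After 4 (0): row=1 col=0 char='d'
After 5 (b): row=0 col=6 char='r'
After 6 (l): row=0 col=7 char='o'
After 7 (k): row=0 col=7 char='o'
After 8 (^): row=0 col=0 char='b'
After 9 (b): row=0 col=0 char='b'
After 10 (w): row=0 col=6 char='r'
After 11 (k): row=0 col=6 char='r'
After 12 (0): row=0 col=0 char='b'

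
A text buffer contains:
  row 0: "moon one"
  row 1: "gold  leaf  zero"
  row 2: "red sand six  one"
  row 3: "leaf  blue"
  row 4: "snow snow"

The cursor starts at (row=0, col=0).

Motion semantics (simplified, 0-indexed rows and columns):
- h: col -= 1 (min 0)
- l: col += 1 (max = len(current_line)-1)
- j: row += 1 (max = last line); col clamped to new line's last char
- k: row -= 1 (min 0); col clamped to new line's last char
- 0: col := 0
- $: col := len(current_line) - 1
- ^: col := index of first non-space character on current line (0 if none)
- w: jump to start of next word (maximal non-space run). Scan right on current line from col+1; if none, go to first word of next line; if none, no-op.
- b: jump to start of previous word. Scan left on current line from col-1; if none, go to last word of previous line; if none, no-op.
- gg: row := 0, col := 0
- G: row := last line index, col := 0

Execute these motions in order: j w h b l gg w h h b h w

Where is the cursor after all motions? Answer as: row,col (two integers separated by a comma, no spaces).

After 1 (j): row=1 col=0 char='g'
After 2 (w): row=1 col=6 char='l'
After 3 (h): row=1 col=5 char='_'
After 4 (b): row=1 col=0 char='g'
After 5 (l): row=1 col=1 char='o'
After 6 (gg): row=0 col=0 char='m'
After 7 (w): row=0 col=5 char='o'
After 8 (h): row=0 col=4 char='_'
After 9 (h): row=0 col=3 char='n'
After 10 (b): row=0 col=0 char='m'
After 11 (h): row=0 col=0 char='m'
After 12 (w): row=0 col=5 char='o'

Answer: 0,5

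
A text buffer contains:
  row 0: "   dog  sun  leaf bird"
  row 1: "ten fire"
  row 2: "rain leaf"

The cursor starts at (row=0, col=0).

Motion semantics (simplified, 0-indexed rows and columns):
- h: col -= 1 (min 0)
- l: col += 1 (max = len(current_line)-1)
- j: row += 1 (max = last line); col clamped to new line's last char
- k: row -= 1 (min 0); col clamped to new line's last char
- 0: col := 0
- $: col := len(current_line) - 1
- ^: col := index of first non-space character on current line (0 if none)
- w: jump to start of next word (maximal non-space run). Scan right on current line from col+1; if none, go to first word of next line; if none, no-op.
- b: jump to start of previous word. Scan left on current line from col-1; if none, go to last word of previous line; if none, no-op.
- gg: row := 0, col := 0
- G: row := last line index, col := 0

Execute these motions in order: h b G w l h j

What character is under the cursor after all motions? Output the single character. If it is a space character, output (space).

After 1 (h): row=0 col=0 char='_'
After 2 (b): row=0 col=0 char='_'
After 3 (G): row=2 col=0 char='r'
After 4 (w): row=2 col=5 char='l'
After 5 (l): row=2 col=6 char='e'
After 6 (h): row=2 col=5 char='l'
After 7 (j): row=2 col=5 char='l'

Answer: l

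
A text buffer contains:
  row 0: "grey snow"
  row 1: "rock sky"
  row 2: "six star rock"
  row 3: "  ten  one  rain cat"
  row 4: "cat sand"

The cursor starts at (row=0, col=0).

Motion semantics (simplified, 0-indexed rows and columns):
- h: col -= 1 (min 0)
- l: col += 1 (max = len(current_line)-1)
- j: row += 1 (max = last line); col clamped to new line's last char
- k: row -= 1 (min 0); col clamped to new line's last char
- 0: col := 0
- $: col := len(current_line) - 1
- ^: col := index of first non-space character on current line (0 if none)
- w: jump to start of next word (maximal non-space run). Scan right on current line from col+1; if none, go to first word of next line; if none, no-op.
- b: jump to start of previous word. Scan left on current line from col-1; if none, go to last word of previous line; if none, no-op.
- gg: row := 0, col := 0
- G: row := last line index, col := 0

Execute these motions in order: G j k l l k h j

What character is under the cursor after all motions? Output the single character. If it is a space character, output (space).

Answer: (space)

Derivation:
After 1 (G): row=4 col=0 char='c'
After 2 (j): row=4 col=0 char='c'
After 3 (k): row=3 col=0 char='_'
After 4 (l): row=3 col=1 char='_'
After 5 (l): row=3 col=2 char='t'
After 6 (k): row=2 col=2 char='x'
After 7 (h): row=2 col=1 char='i'
After 8 (j): row=3 col=1 char='_'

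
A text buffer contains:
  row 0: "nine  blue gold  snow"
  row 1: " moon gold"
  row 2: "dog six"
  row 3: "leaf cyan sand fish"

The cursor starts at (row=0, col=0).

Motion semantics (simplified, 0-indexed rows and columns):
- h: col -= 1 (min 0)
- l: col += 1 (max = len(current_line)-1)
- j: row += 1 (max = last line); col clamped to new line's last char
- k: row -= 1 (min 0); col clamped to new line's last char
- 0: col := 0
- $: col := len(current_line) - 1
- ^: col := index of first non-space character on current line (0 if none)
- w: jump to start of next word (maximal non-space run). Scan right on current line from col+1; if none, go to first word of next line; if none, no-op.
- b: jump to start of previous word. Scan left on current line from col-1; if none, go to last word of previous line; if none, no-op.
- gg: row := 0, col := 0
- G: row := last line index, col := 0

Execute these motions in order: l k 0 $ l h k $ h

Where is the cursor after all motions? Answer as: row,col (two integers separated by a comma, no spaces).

Answer: 0,19

Derivation:
After 1 (l): row=0 col=1 char='i'
After 2 (k): row=0 col=1 char='i'
After 3 (0): row=0 col=0 char='n'
After 4 ($): row=0 col=20 char='w'
After 5 (l): row=0 col=20 char='w'
After 6 (h): row=0 col=19 char='o'
After 7 (k): row=0 col=19 char='o'
After 8 ($): row=0 col=20 char='w'
After 9 (h): row=0 col=19 char='o'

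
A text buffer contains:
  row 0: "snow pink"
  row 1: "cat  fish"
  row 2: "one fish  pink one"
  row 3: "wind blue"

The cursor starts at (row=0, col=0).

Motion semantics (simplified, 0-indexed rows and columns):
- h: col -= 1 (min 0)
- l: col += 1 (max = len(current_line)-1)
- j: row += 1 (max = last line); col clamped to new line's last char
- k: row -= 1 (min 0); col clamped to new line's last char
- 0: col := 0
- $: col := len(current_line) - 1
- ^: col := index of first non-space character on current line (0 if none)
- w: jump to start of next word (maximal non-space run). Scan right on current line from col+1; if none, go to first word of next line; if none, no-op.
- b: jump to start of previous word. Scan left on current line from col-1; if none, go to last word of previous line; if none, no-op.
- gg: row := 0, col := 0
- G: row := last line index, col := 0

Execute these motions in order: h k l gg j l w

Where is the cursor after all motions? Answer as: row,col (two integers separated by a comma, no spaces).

Answer: 1,5

Derivation:
After 1 (h): row=0 col=0 char='s'
After 2 (k): row=0 col=0 char='s'
After 3 (l): row=0 col=1 char='n'
After 4 (gg): row=0 col=0 char='s'
After 5 (j): row=1 col=0 char='c'
After 6 (l): row=1 col=1 char='a'
After 7 (w): row=1 col=5 char='f'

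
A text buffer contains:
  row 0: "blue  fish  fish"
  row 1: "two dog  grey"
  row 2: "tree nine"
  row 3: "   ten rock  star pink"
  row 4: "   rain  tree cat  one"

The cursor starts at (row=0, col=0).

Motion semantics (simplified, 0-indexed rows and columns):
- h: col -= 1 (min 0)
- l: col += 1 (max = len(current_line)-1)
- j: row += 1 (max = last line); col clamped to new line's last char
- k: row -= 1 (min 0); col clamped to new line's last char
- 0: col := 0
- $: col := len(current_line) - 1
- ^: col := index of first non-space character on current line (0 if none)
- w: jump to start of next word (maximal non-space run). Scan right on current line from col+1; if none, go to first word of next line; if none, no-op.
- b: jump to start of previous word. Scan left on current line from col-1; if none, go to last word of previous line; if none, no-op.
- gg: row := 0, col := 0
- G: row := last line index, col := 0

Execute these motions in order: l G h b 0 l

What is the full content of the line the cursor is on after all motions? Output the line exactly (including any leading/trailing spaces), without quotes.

After 1 (l): row=0 col=1 char='l'
After 2 (G): row=4 col=0 char='_'
After 3 (h): row=4 col=0 char='_'
After 4 (b): row=3 col=18 char='p'
After 5 (0): row=3 col=0 char='_'
After 6 (l): row=3 col=1 char='_'

Answer:    ten rock  star pink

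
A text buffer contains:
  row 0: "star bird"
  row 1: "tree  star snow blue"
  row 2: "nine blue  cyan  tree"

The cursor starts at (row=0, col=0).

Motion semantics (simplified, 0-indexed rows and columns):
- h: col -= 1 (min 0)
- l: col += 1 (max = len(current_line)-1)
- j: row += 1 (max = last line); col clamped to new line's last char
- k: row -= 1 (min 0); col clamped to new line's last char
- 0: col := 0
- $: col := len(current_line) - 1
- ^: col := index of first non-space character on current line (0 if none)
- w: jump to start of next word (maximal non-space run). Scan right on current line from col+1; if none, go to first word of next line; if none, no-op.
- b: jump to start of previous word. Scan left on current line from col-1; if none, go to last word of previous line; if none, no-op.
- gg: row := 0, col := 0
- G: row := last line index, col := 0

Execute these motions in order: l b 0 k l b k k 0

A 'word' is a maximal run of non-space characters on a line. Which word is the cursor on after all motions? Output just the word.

After 1 (l): row=0 col=1 char='t'
After 2 (b): row=0 col=0 char='s'
After 3 (0): row=0 col=0 char='s'
After 4 (k): row=0 col=0 char='s'
After 5 (l): row=0 col=1 char='t'
After 6 (b): row=0 col=0 char='s'
After 7 (k): row=0 col=0 char='s'
After 8 (k): row=0 col=0 char='s'
After 9 (0): row=0 col=0 char='s'

Answer: star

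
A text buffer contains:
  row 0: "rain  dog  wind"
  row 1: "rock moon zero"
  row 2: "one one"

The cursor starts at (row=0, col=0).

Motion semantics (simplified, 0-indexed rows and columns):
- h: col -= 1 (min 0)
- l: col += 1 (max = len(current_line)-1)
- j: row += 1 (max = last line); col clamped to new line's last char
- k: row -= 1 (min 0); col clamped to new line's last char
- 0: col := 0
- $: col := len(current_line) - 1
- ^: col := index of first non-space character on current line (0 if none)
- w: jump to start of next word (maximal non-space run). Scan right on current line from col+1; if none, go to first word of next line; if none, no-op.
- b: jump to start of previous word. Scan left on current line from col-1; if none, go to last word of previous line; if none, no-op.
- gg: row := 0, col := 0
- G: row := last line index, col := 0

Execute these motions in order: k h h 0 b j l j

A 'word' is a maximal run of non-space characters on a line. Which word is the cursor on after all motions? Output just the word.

After 1 (k): row=0 col=0 char='r'
After 2 (h): row=0 col=0 char='r'
After 3 (h): row=0 col=0 char='r'
After 4 (0): row=0 col=0 char='r'
After 5 (b): row=0 col=0 char='r'
After 6 (j): row=1 col=0 char='r'
After 7 (l): row=1 col=1 char='o'
After 8 (j): row=2 col=1 char='n'

Answer: one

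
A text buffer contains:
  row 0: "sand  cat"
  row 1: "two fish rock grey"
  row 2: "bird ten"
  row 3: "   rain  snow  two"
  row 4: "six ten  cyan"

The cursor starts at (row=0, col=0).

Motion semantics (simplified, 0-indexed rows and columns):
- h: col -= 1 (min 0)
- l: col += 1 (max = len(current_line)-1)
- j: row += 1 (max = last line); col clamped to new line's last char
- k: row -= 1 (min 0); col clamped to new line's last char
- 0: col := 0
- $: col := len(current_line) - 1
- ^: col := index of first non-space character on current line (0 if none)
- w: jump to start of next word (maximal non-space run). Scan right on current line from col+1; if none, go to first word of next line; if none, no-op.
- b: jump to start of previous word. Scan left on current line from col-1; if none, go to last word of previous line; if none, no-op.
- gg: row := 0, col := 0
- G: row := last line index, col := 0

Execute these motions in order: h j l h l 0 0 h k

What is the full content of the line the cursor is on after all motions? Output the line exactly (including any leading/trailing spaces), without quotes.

Answer: sand  cat

Derivation:
After 1 (h): row=0 col=0 char='s'
After 2 (j): row=1 col=0 char='t'
After 3 (l): row=1 col=1 char='w'
After 4 (h): row=1 col=0 char='t'
After 5 (l): row=1 col=1 char='w'
After 6 (0): row=1 col=0 char='t'
After 7 (0): row=1 col=0 char='t'
After 8 (h): row=1 col=0 char='t'
After 9 (k): row=0 col=0 char='s'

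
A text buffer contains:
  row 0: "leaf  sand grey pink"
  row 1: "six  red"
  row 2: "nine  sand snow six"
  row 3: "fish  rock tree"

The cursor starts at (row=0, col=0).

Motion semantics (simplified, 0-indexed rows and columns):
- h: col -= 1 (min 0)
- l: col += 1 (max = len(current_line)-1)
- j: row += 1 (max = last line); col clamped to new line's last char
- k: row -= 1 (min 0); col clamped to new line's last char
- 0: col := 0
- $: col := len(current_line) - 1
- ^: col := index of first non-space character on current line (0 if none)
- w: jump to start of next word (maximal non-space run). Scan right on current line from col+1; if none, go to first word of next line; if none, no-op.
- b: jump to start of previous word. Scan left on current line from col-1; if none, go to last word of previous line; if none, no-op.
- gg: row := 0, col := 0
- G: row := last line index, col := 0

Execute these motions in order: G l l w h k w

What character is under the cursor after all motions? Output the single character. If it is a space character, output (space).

After 1 (G): row=3 col=0 char='f'
After 2 (l): row=3 col=1 char='i'
After 3 (l): row=3 col=2 char='s'
After 4 (w): row=3 col=6 char='r'
After 5 (h): row=3 col=5 char='_'
After 6 (k): row=2 col=5 char='_'
After 7 (w): row=2 col=6 char='s'

Answer: s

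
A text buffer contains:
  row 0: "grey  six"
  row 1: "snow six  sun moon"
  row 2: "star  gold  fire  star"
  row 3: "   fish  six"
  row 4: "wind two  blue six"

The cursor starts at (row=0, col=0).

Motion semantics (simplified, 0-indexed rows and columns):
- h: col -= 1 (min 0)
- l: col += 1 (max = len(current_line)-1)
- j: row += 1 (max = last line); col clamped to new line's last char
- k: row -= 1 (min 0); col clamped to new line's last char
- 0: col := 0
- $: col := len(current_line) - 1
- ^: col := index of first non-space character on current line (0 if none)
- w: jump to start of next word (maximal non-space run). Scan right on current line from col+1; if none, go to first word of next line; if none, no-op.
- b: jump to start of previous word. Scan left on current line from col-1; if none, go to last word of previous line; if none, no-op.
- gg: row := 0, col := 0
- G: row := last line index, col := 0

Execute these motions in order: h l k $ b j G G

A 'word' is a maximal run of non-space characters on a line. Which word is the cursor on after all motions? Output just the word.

Answer: wind

Derivation:
After 1 (h): row=0 col=0 char='g'
After 2 (l): row=0 col=1 char='r'
After 3 (k): row=0 col=1 char='r'
After 4 ($): row=0 col=8 char='x'
After 5 (b): row=0 col=6 char='s'
After 6 (j): row=1 col=6 char='i'
After 7 (G): row=4 col=0 char='w'
After 8 (G): row=4 col=0 char='w'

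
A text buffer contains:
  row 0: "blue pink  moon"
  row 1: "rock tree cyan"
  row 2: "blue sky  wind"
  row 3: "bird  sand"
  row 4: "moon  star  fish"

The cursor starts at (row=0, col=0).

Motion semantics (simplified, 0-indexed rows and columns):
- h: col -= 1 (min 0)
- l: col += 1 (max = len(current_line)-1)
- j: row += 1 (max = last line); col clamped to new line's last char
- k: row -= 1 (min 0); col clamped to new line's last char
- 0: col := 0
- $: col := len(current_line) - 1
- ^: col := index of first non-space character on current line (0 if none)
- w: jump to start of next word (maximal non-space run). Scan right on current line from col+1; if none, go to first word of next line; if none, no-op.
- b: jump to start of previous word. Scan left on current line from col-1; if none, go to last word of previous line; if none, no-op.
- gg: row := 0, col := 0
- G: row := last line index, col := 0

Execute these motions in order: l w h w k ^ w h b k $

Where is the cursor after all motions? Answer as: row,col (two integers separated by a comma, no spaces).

After 1 (l): row=0 col=1 char='l'
After 2 (w): row=0 col=5 char='p'
After 3 (h): row=0 col=4 char='_'
After 4 (w): row=0 col=5 char='p'
After 5 (k): row=0 col=5 char='p'
After 6 (^): row=0 col=0 char='b'
After 7 (w): row=0 col=5 char='p'
After 8 (h): row=0 col=4 char='_'
After 9 (b): row=0 col=0 char='b'
After 10 (k): row=0 col=0 char='b'
After 11 ($): row=0 col=14 char='n'

Answer: 0,14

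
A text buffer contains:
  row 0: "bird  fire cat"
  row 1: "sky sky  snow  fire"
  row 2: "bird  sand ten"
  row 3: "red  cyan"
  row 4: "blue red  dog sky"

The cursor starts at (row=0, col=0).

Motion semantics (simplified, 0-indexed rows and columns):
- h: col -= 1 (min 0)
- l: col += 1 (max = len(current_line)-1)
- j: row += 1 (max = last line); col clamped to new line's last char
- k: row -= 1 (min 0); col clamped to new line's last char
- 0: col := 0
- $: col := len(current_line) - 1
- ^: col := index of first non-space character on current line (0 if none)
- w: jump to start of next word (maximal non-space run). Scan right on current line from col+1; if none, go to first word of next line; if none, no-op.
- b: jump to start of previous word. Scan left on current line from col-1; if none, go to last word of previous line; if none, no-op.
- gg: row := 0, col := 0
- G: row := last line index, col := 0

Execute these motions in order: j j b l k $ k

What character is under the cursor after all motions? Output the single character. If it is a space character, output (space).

After 1 (j): row=1 col=0 char='s'
After 2 (j): row=2 col=0 char='b'
After 3 (b): row=1 col=15 char='f'
After 4 (l): row=1 col=16 char='i'
After 5 (k): row=0 col=13 char='t'
After 6 ($): row=0 col=13 char='t'
After 7 (k): row=0 col=13 char='t'

Answer: t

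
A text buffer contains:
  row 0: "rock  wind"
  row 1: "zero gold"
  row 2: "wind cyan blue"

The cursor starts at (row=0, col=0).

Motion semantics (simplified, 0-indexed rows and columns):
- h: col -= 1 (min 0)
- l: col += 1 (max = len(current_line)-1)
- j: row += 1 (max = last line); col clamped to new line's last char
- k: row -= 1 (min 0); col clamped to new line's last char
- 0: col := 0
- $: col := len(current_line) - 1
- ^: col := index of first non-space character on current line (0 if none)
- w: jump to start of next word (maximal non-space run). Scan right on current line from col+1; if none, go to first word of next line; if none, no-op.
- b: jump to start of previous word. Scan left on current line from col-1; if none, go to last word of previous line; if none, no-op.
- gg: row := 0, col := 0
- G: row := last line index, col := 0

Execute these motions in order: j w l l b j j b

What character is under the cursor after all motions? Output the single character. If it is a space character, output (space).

After 1 (j): row=1 col=0 char='z'
After 2 (w): row=1 col=5 char='g'
After 3 (l): row=1 col=6 char='o'
After 4 (l): row=1 col=7 char='l'
After 5 (b): row=1 col=5 char='g'
After 6 (j): row=2 col=5 char='c'
After 7 (j): row=2 col=5 char='c'
After 8 (b): row=2 col=0 char='w'

Answer: w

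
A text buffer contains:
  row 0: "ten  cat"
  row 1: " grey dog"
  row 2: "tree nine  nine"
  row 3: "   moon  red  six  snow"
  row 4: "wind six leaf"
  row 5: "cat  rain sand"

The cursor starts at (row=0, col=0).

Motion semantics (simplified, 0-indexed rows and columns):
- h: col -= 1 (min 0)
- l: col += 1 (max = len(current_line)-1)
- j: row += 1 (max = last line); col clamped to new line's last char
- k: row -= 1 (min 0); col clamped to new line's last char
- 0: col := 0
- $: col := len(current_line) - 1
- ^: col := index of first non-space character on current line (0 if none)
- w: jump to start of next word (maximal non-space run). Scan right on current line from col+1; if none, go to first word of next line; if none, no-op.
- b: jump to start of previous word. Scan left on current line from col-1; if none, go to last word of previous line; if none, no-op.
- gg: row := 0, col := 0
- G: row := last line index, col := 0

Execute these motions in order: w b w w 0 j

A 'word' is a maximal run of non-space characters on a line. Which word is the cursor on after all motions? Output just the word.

Answer: tree

Derivation:
After 1 (w): row=0 col=5 char='c'
After 2 (b): row=0 col=0 char='t'
After 3 (w): row=0 col=5 char='c'
After 4 (w): row=1 col=1 char='g'
After 5 (0): row=1 col=0 char='_'
After 6 (j): row=2 col=0 char='t'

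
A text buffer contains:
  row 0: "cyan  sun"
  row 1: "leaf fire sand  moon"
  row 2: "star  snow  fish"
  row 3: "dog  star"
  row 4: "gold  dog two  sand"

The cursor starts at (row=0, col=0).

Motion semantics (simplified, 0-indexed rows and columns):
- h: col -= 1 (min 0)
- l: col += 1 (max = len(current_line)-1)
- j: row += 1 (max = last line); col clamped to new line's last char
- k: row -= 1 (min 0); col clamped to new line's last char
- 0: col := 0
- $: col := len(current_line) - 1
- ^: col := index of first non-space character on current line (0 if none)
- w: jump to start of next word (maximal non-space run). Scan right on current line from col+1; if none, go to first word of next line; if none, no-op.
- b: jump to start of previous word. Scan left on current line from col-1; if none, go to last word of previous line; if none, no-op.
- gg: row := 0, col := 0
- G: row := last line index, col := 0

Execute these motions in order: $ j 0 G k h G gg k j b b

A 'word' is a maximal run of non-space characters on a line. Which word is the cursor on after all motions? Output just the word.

Answer: cyan

Derivation:
After 1 ($): row=0 col=8 char='n'
After 2 (j): row=1 col=8 char='e'
After 3 (0): row=1 col=0 char='l'
After 4 (G): row=4 col=0 char='g'
After 5 (k): row=3 col=0 char='d'
After 6 (h): row=3 col=0 char='d'
After 7 (G): row=4 col=0 char='g'
After 8 (gg): row=0 col=0 char='c'
After 9 (k): row=0 col=0 char='c'
After 10 (j): row=1 col=0 char='l'
After 11 (b): row=0 col=6 char='s'
After 12 (b): row=0 col=0 char='c'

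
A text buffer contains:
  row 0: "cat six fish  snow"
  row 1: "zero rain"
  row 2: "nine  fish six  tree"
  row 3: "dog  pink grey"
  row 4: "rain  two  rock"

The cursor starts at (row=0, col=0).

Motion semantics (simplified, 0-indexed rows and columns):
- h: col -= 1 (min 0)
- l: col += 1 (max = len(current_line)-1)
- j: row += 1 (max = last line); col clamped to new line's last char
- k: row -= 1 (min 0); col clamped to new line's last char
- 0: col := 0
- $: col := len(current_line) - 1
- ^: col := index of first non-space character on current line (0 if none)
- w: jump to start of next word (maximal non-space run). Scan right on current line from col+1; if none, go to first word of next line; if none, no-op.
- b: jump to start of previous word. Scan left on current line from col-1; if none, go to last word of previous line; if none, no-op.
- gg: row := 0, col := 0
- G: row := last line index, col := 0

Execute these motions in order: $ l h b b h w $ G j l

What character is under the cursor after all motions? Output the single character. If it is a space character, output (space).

After 1 ($): row=0 col=17 char='w'
After 2 (l): row=0 col=17 char='w'
After 3 (h): row=0 col=16 char='o'
After 4 (b): row=0 col=14 char='s'
After 5 (b): row=0 col=8 char='f'
After 6 (h): row=0 col=7 char='_'
After 7 (w): row=0 col=8 char='f'
After 8 ($): row=0 col=17 char='w'
After 9 (G): row=4 col=0 char='r'
After 10 (j): row=4 col=0 char='r'
After 11 (l): row=4 col=1 char='a'

Answer: a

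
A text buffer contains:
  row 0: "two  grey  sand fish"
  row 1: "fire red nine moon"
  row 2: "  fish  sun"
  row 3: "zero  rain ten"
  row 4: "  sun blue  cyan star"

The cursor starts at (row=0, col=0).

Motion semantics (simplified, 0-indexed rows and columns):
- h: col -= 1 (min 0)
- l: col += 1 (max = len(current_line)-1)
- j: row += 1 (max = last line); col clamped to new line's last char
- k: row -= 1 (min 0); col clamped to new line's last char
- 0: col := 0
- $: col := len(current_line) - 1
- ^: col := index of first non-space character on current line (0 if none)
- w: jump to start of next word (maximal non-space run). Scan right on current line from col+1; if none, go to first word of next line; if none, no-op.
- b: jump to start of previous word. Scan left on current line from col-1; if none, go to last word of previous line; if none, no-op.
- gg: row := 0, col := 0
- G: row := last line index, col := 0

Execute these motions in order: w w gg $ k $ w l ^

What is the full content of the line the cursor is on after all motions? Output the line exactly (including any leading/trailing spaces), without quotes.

Answer: fire red nine moon

Derivation:
After 1 (w): row=0 col=5 char='g'
After 2 (w): row=0 col=11 char='s'
After 3 (gg): row=0 col=0 char='t'
After 4 ($): row=0 col=19 char='h'
After 5 (k): row=0 col=19 char='h'
After 6 ($): row=0 col=19 char='h'
After 7 (w): row=1 col=0 char='f'
After 8 (l): row=1 col=1 char='i'
After 9 (^): row=1 col=0 char='f'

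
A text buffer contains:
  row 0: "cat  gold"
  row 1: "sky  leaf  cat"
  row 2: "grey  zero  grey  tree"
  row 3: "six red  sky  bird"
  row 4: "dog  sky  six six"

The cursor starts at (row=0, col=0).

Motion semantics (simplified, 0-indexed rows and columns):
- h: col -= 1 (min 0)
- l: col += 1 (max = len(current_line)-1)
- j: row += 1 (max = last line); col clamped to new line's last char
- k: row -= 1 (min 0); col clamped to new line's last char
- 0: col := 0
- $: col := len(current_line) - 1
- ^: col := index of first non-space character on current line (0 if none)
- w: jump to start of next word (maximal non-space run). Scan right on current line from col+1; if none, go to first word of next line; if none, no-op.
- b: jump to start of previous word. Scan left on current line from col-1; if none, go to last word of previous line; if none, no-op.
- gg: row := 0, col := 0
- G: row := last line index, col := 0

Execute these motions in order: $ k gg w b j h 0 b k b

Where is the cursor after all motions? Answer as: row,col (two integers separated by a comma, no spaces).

After 1 ($): row=0 col=8 char='d'
After 2 (k): row=0 col=8 char='d'
After 3 (gg): row=0 col=0 char='c'
After 4 (w): row=0 col=5 char='g'
After 5 (b): row=0 col=0 char='c'
After 6 (j): row=1 col=0 char='s'
After 7 (h): row=1 col=0 char='s'
After 8 (0): row=1 col=0 char='s'
After 9 (b): row=0 col=5 char='g'
After 10 (k): row=0 col=5 char='g'
After 11 (b): row=0 col=0 char='c'

Answer: 0,0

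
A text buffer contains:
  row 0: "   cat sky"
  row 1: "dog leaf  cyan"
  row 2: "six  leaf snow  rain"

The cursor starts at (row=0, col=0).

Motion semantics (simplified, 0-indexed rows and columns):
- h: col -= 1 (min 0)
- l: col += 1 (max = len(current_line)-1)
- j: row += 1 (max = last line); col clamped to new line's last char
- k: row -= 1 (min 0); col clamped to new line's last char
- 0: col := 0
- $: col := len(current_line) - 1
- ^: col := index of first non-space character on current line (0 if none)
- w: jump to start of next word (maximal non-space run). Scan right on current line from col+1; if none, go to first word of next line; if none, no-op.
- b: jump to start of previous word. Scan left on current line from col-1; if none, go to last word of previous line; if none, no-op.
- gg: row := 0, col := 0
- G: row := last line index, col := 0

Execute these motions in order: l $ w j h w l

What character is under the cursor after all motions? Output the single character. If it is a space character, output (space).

After 1 (l): row=0 col=1 char='_'
After 2 ($): row=0 col=9 char='y'
After 3 (w): row=1 col=0 char='d'
After 4 (j): row=2 col=0 char='s'
After 5 (h): row=2 col=0 char='s'
After 6 (w): row=2 col=5 char='l'
After 7 (l): row=2 col=6 char='e'

Answer: e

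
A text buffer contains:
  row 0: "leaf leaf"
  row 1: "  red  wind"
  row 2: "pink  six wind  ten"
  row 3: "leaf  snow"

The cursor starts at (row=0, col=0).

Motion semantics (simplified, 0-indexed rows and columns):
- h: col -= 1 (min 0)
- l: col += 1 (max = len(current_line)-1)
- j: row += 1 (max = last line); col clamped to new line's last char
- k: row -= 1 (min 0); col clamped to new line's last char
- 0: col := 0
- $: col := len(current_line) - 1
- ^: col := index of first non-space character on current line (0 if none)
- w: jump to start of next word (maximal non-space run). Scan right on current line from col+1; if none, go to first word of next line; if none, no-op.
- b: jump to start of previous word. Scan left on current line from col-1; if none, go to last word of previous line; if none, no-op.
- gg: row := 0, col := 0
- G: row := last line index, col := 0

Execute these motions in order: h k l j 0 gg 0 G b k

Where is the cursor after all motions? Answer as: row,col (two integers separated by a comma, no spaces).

Answer: 1,10

Derivation:
After 1 (h): row=0 col=0 char='l'
After 2 (k): row=0 col=0 char='l'
After 3 (l): row=0 col=1 char='e'
After 4 (j): row=1 col=1 char='_'
After 5 (0): row=1 col=0 char='_'
After 6 (gg): row=0 col=0 char='l'
After 7 (0): row=0 col=0 char='l'
After 8 (G): row=3 col=0 char='l'
After 9 (b): row=2 col=16 char='t'
After 10 (k): row=1 col=10 char='d'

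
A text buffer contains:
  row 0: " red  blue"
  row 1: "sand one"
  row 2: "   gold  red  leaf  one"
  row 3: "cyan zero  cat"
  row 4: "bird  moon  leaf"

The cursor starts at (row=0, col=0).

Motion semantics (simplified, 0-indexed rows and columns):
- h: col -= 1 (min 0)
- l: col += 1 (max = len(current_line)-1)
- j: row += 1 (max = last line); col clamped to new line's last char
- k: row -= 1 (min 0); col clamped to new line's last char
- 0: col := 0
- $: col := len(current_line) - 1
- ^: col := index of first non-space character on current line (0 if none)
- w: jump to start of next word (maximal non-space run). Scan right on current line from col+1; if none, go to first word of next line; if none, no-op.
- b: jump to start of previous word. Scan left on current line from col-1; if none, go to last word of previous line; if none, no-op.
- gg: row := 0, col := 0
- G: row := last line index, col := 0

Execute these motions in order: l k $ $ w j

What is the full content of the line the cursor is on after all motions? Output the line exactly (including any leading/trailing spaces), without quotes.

After 1 (l): row=0 col=1 char='r'
After 2 (k): row=0 col=1 char='r'
After 3 ($): row=0 col=9 char='e'
After 4 ($): row=0 col=9 char='e'
After 5 (w): row=1 col=0 char='s'
After 6 (j): row=2 col=0 char='_'

Answer:    gold  red  leaf  one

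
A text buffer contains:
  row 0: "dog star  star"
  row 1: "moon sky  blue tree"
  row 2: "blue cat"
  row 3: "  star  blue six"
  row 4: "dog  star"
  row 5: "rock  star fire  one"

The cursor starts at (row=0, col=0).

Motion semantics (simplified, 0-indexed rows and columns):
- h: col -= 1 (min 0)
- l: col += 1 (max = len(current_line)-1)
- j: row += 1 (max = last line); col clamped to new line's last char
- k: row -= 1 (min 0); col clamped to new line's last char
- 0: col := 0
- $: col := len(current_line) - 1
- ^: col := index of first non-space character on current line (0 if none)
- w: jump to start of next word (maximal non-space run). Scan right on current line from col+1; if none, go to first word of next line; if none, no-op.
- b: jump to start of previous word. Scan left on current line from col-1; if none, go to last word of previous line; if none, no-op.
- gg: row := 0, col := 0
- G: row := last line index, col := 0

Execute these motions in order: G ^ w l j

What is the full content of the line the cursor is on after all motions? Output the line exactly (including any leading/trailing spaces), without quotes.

Answer: rock  star fire  one

Derivation:
After 1 (G): row=5 col=0 char='r'
After 2 (^): row=5 col=0 char='r'
After 3 (w): row=5 col=6 char='s'
After 4 (l): row=5 col=7 char='t'
After 5 (j): row=5 col=7 char='t'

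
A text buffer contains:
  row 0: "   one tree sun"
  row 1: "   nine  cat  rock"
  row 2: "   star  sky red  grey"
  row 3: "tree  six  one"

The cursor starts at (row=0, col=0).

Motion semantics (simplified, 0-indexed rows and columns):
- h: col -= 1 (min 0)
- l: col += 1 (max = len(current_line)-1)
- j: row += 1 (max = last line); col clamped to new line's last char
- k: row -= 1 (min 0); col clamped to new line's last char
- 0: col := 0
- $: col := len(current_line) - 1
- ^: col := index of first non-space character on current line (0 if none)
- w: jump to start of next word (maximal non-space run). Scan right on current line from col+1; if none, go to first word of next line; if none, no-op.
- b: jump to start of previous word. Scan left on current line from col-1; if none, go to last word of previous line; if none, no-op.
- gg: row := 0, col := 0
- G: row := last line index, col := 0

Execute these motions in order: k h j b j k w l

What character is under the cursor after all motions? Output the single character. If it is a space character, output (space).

Answer: i

Derivation:
After 1 (k): row=0 col=0 char='_'
After 2 (h): row=0 col=0 char='_'
After 3 (j): row=1 col=0 char='_'
After 4 (b): row=0 col=12 char='s'
After 5 (j): row=1 col=12 char='_'
After 6 (k): row=0 col=12 char='s'
After 7 (w): row=1 col=3 char='n'
After 8 (l): row=1 col=4 char='i'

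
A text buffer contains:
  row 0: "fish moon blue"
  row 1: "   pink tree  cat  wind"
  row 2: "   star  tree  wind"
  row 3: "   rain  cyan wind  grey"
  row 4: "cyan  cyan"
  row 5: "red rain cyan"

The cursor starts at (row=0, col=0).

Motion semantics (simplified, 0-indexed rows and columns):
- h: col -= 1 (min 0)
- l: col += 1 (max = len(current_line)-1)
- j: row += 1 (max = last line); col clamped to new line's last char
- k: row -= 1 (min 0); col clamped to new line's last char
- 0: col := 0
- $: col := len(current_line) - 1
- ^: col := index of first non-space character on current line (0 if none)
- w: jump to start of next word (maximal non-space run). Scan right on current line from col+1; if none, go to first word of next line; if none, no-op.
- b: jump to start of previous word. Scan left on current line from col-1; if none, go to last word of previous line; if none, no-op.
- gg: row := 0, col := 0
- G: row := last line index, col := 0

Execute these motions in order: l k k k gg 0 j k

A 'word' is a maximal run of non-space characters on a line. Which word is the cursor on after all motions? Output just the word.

After 1 (l): row=0 col=1 char='i'
After 2 (k): row=0 col=1 char='i'
After 3 (k): row=0 col=1 char='i'
After 4 (k): row=0 col=1 char='i'
After 5 (gg): row=0 col=0 char='f'
After 6 (0): row=0 col=0 char='f'
After 7 (j): row=1 col=0 char='_'
After 8 (k): row=0 col=0 char='f'

Answer: fish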